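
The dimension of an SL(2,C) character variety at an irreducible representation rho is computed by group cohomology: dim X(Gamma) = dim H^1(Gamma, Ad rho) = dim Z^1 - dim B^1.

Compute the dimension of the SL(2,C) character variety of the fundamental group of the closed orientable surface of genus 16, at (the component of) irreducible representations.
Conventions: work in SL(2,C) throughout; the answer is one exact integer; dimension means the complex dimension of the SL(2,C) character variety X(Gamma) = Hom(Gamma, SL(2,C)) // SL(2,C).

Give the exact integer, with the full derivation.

pi_1 of the closed genus-16 surface has 32 generators bound by the single product-of-commutators relator.
Before the relator condition, cocycle space has dim 3*32 = 96.
At an irreducible rho, H^2 = coker(d_2) vanishes (Poincare duality: H^2 is dual to H^0 = invariants = 0), so d_2 is surjective onto sl_2 and dim Z^1 = 96 - 3 = 93.
dim B^1 = 3 (coboundaries, injective at irreducible rho).
dim X = dim H^1 = 93 - 3 = 90.

90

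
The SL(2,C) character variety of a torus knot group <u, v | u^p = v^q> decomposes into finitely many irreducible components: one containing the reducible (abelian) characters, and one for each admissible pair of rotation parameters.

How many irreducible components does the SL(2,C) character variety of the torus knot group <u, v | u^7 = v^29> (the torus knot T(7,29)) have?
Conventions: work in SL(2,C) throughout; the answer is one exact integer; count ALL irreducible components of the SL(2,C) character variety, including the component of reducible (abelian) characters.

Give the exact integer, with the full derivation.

In the torus knot group T(7,29), u^7 = v^29 is central, so an irreducible representation sends it to +I or -I (Schur).
This locks tr(u) to 2*cos(pi*alpha/7), alpha in 1..6, and tr(v) to 2*cos(pi*beta/29), beta in 1..28, on each component of irreducible characters.
The two central values (-1)^alpha I and (-1)^beta I must be the same matrix, so alpha and beta share a parity.
count pairs: odd alpha (3 choices) x odd beta (14), plus even alpha (3) x even beta (14): 3*14 + 3*14 = 84.
Total: 84 irreducible-character components + 1 reducible (abelian) component = 85.

85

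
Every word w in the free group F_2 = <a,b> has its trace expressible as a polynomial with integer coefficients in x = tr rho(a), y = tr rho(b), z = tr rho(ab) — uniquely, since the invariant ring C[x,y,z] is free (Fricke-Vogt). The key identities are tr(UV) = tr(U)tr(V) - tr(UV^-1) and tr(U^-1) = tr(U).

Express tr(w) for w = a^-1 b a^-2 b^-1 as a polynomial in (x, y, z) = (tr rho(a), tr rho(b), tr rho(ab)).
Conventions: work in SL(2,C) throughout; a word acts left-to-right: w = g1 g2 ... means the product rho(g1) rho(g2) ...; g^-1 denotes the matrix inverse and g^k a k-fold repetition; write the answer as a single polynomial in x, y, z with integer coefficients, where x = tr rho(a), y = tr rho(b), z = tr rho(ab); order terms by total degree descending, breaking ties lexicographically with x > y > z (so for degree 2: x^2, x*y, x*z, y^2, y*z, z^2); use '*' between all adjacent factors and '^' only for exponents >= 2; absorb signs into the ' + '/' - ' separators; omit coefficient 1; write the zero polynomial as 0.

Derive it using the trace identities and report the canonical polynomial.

x^2*y*z - x*y^2 - x*z^2 + x

trace(b a^-1) = trace(b) * trace(a) - trace(b a)  (eliminate a^-1) = x*y - z
trace(a^-2 b) = trace(b a^-1) * trace(a) - trace(b)  (eliminate a^-1) = x^2*y - x*z - y
trace(a^-1 b a^-2) = trace(a^-2 b) * trace(a) - trace(a^-2 b a)  (eliminate a^-1) = x^3*y - x^2*z - 2*x*y + z
trace(b^2) = trace(b) * trace(b) - trace(1)  (reduce the b square) = y^2 - 2
trace(b^2 a) = trace(b) * trace(a b) - trace(a)  (reduce the b square) = y*z - x
trace(b a^-1 b) = trace(b^2) * trace(a) - trace(b^2 a)  (eliminate a^-1) = x*y^2 - y*z - x
trace(b a b a) = trace(a b) * trace(a b) - trace(1)  (split on a) = z^2 - 2
trace(b a^-1 b a) = trace(b a b) * trace(a) - trace(b a b a)  (eliminate a^-1) = x*y*z - x^2 - z^2 + 2
trace(a^-1 b a^-1 b) = trace(b a^-1 b) * trace(a) - trace(b a^-1 b a)  (eliminate a^-1) = x^2*y^2 - 2*x*y*z + z^2 - 2
trace(a^-1 b a^-2 b) = trace(a^-1 b a^-1 b) * trace(a) - trace(a^-1 b a^-1 b a)  (eliminate a^-1) = x^3*y^2 - 2*x^2*y*z - x*y^2 + x*z^2 + y*z - x
trace(a^-1 b a^-2 b^-1) = trace(a^-1 b a^-2) * trace(b) - trace(a^-1 b a^-2 b)  (eliminate b^-1) = x^2*y*z - x*y^2 - x*z^2 + x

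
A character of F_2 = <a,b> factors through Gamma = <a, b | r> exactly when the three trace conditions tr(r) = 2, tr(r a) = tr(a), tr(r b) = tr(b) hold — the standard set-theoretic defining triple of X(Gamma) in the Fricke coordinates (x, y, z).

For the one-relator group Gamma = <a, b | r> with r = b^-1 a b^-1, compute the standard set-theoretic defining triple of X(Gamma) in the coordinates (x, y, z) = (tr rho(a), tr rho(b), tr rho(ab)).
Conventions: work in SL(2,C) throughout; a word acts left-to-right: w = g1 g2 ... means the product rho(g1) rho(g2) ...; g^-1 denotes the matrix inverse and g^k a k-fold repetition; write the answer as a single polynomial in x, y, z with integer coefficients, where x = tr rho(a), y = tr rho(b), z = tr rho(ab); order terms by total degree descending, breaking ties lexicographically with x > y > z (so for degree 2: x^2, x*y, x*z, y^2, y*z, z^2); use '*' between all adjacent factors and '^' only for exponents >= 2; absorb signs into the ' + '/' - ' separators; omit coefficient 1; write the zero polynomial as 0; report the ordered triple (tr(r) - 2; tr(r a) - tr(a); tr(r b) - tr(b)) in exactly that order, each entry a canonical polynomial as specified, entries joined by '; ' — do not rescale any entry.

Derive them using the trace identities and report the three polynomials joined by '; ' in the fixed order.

x*y^2 - y*z - x - 2; x^2*y^2 - 2*x*y*z + z^2 - x - 2; x*y - y - z

so trace(a b^-1) = trace(a) trace(b) - trace(a b)  (eliminate b^-1) = x*y - z
trace(b^-1 a b^-1) = trace(a b^-1) trace(b) - trace(a)  (eliminate b^-1) = x*y^2 - y*z - x
reduce: trace(a^2) = trace(a) trace(a) - trace(1) = x^2 - 2
so trace(a^2 b) = trace(a) trace(b a) - trace(b) = x*z - y
trace(a b^-1 a) = trace(a^2) trace(b) - trace(a^2 b) = x^2*y - x*z - y
reduce: trace(a b a b) = trace(a b) trace(a b) - trace(1)   [split at repeated a] = z^2 - 2
trace(a b^-1 a b) = trace(a b a) trace(b) - trace(a b a b) = x*y*z - y^2 - z^2 + 2
trace(b^-1 a b^-1 a) = trace(a b^-1 a) trace(b) - trace(a b^-1 a b) = x^2*y^2 - 2*x*y*z + z^2 - 2
assemble the triple (trace(r) - 2; trace(r a) - x; trace(r b) - y)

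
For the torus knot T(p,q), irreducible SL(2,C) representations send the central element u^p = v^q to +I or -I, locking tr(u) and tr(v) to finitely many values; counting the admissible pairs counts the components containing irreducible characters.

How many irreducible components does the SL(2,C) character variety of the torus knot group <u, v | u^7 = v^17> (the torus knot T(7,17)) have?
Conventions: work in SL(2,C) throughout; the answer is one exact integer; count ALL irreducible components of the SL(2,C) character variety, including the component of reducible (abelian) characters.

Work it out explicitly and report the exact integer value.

49

Gamma = < u, v | u^7 = v^17 > (torus knot T(7,17)); the central element u^7 = v^17 acts as +I or -I in any irreducible SL(2,C) representation.
On an irreducible component, tr(u) is locked at 2*cos(pi*alpha/7) for some alpha in 1..6, and tr(v) at 2*cos(pi*beta/17) for some beta in 1..16.
Consistency of u^7 = (-1)^alpha I with v^17 = (-1)^beta I forces alpha = beta (mod 2).
count pairs: odd alpha (3 choices) x odd beta (8), plus even alpha (3) x even beta (8): 3*8 + 3*8 = 48.
Total: 48 irreducible-character components + 1 reducible (abelian) component = 49.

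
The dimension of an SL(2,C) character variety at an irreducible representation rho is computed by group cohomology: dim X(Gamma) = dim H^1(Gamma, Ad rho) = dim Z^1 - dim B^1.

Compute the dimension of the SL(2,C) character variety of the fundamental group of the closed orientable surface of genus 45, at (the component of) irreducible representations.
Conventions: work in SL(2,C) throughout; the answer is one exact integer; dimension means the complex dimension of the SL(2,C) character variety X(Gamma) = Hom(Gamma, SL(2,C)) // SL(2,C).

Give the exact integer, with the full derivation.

264

Gamma = pi_1(Sigma_45) = < a_1, b_1, ..., a_45, b_45 | prod [a_i, b_i] > has 2g = 90 generators and 1 relator.
Before the relator condition, cocycle space has dim 3*90 = 270.
At an irreducible rho, H^2 = coker(d_2) vanishes (Poincare duality: H^2 is dual to H^0 = invariants = 0), so d_2 is surjective onto sl_2 and dim Z^1 = 270 - 3 = 267.
dim B^1 = 3 (coboundaries, injective at irreducible rho).
dim X = dim H^1 = 267 - 3 = 264.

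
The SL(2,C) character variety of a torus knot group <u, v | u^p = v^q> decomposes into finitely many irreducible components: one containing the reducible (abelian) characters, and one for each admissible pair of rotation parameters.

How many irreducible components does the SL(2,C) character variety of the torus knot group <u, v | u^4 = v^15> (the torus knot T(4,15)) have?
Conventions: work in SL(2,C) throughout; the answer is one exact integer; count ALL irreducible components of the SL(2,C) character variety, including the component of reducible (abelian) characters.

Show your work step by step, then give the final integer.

22

In the torus knot group T(4,15), u^4 = v^15 is central, so an irreducible representation sends it to +I or -I (Schur).
So on each irreducible component the traces are pinned: tr(u) = 2*cos(pi*alpha/4) with 1 <= alpha <= 3, tr(v) = 2*cos(pi*beta/15) with 1 <= beta <= 14.
The two central values (-1)^alpha I and (-1)^beta I must be the same matrix, so alpha and beta share a parity.
Counting: 2 odd alphas x 7 odd betas + 1 even alphas x 7 even betas = 14 + 7 = 21.
components with irreducible characters: 21; plus the single component of reducible (abelian) characters: total 22.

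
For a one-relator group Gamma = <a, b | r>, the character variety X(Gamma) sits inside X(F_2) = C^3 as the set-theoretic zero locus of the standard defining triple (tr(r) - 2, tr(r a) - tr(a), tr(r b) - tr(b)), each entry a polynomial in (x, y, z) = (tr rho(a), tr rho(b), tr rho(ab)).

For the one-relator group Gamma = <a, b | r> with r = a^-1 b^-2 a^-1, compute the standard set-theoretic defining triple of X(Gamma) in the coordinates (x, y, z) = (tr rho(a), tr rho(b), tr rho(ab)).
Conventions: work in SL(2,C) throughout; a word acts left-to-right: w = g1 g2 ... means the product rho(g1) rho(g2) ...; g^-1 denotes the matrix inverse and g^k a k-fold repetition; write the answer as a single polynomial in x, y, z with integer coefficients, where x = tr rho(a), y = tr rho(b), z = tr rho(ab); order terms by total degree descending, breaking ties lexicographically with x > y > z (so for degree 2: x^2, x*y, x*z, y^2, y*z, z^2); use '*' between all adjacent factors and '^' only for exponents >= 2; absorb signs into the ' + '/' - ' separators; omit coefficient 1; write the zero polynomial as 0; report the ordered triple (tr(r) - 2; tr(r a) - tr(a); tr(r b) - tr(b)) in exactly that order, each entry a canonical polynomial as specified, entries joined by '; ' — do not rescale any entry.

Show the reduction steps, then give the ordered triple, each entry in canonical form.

x*y*z - x^2 - y^2; y*z - 2*x; x*y^2*z - x^2*y - y^3 - y*z^2 + x*z + 2*y

next, trace(a^-1) = trace(a) = x
and trace(a^-1 b) = trace(b)*trace(a) - trace(b a)   [inverse elimination on a] = x*y - z
trace(b^-1 a^-1) = trace(a^-1)*trace(b) - trace(a^-1 b)   [inverse elimination on b] = z
and trace(b^-1 a^-2) = trace(b^-1 a^-1)*trace(a) - trace(b^-1)   [inverse elimination on a] = x*z - y
next, trace(a^-2) = trace(a^-1)*trace(a) - trace(1)   [inverse elimination on a] = x^2 - 2
trace(a^-1 b^-2 a^-1) = trace(b^-1 a^-2)*trace(b) - trace(b^-1 a^-2 b)   [inverse elimination on b] = x*y*z - x^2 - y^2 + 2
next, trace(a^-1 b^-2) = trace(b^-1 a^-1)*trace(b) - trace(b^-1 a^-1 b) = y*z - x
next, trace(a b a b) = trace(a b)*trace(a b) - trace(1)  (split on a) = z^2 - 2
next, trace(b a b^-1 a) = trace(a b a)*trace(b) - trace(a b a b)  (eliminate b^-1) = x*y*z - y^2 - z^2 + 2
trace(b^-1 a^-1 b a) = trace(b a b^-1)*trace(a) - trace(b a b^-1 a)  (eliminate a^-1) = -x*y*z + x^2 + y^2 + z^2 - 2
trace(b^-2 a^-1 b a) = trace(b^-1 a^-1 b a)*trace(b) - trace(b^-1 a^-1 b a b)  (eliminate b^-1) = -x*y^2*z + x^2*y + y^3 + y*z^2 - 3*y
and trace(a^-1 b^-2 a^-1 b) = trace(b^-2 a^-1 b)*trace(a) - trace(b^-2 a^-1 b a)  (eliminate a^-1) = x*y^2*z - x^2*y - y^3 - y*z^2 + x*z + 3*y
assemble the triple (trace(r) - 2; trace(r a) - x; trace(r b) - y)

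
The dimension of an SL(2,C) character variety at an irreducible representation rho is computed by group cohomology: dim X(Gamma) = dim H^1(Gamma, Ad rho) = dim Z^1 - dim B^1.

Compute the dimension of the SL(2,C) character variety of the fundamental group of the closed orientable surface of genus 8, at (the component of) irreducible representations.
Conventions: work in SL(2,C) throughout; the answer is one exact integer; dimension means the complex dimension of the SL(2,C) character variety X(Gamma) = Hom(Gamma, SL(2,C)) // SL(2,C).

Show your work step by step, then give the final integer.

pi_1 of the closed genus-8 surface has 16 generators bound by the single product-of-commutators relator.
Unconstrained cocycle data is one sl_2 vector per generator (48 dimensions), cut by the relator condition d_2(z) = 0.
H^2 = coker(d_2) is dual to H^0 = 0 at irreducible rho (Poincare duality), so d_2 is onto: dim Z^1 = 45.
As always at irreducible rho, dim B^1 = 3.
Hence dim X = 45 - 3 = 42.

42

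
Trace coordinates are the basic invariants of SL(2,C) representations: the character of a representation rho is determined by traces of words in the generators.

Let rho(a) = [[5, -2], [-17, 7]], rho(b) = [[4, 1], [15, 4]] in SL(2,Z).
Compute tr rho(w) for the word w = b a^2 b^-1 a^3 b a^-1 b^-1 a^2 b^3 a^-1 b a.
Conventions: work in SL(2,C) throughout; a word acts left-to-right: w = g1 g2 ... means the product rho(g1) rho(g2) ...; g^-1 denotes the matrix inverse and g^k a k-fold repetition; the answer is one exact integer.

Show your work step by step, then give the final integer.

rho(b) = [[4, 1], [15, 4]]
... * rho(a) = [[5, -2], [-17, 7]]  ->  [[3, -1], [7, -2]]
... * rho(a) = [[5, -2], [-17, 7]]  ->  [[32, -13], [69, -28]]
... * rho(b^-1) = [[4, -1], [-15, 4]]  ->  [[323, -84], [696, -181]]
... * rho(a) = [[5, -2], [-17, 7]]  ->  [[3043, -1234], [6557, -2659]]
... * rho(a) = [[5, -2], [-17, 7]]  ->  [[36193, -14724], [77988, -31727]]
... * rho(a) = [[5, -2], [-17, 7]]  ->  [[431273, -175454], [929299, -378065]]
... * rho(b) = [[4, 1], [15, 4]]  ->  [[-906718, -270543], [-1953779, -582961]]
... * rho(a^-1) = [[7, 2], [17, 5]]  ->  [[-10946257, -3166151], [-23586790, -6822363]]
... * rho(b^-1) = [[4, -1], [-15, 4]]  ->  [[3707237, -1718347], [7988285, -3702662]]
... * rho(a) = [[5, -2], [-17, 7]]  ->  [[47748084, -19442903], [102886679, -41895204]]
... * rho(a) = [[5, -2], [-17, 7]]  ->  [[569269771, -231596489], [1226651863, -499039786]]
... * rho(b) = [[4, 1], [15, 4]]  ->  [[-1196868251, -357116185], [-2578989338, -769507281]]
... * rho(b) = [[4, 1], [15, 4]]  ->  [[-10144215779, -2625332991], [-21858566567, -5657018462]]
... * rho(b) = [[4, 1], [15, 4]]  ->  [[-79956857981, -20645547743], [-172289543198, -44486640415]]
... * rho(a^-1) = [[7, 2], [17, 5]]  ->  [[-910672317498, -263141454677], [-1962299689441, -567012288471]]
... * rho(b) = [[4, 1], [15, 4]]  ->  [[-7589811090147, -1963238136206], [-16354383084829, -4230348843325]]
... * rho(a) = [[5, -2], [-17, 7]]  ->  [[-4574007135233, 1436955226852], [-9855985087620, 3096324266383]]
tr = -4574007135233 + 3096324266383 = -1477682868850

-1477682868850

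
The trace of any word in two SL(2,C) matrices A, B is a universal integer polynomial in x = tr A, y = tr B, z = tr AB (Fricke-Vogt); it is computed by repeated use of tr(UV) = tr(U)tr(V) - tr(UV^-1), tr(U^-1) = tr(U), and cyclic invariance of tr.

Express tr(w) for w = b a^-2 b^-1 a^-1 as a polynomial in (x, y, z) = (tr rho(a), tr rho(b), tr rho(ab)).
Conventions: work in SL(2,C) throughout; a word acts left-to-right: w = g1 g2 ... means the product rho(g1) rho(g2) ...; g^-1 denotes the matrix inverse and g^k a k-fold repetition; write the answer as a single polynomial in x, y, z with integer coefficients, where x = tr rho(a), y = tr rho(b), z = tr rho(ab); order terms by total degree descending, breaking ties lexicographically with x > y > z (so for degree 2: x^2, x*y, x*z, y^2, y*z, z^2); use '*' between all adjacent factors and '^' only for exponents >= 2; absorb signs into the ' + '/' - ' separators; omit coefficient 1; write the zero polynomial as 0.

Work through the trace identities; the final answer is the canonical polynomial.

trace(b a^-1) = trace(b)*trace(a) - trace(b a) = x*y - z
trace(a^-2 b) = trace(b a^-1)*trace(a) - trace(b) = x^2*y - x*z - y
trace(a^-1 b a^-2) = trace(a^-2 b)*trace(a) - trace(a^-2 b a) = x^3*y - x^2*z - 2*x*y + z
trace(b^2) = trace(b)*trace(b) - trace(1) = y^2 - 2
use: trace(b^2 a) = trace(b)*trace(a b) - trace(a) = y*z - x
apply: trace(a^-1 b^2) = trace(b^2)*trace(a) - trace(b^2 a) = x*y^2 - y*z - x
trace(b a^-2 b) = trace(a^-1 b^2)*trace(a) - trace(a^-1 b^2 a) = x^2*y^2 - x*y*z - x^2 - y^2 + 2
trace(b a b a) = trace(a b)*trace(a b) - trace(1)   [split at repeated a] = z^2 - 2
apply: trace(b a b a^-1) = trace(b a b)*trace(a) - trace(b a b a) = x*y*z - x^2 - z^2 + 2
use: trace(b a^-2 b a) = trace(b a b a^-1)*trace(a) - trace(b a b) = x^2*y*z - x^3 - x*z^2 - y*z + 3*x
use: trace(a^-1 b a^-2 b) = trace(b a^-2 b)*trace(a) - trace(b a^-2 b a) = x^3*y^2 - 2*x^2*y*z - x*y^2 + x*z^2 + y*z - x
use: trace(b a^-2 b^-1 a^-1) = trace(a^-1 b a^-2)*trace(b) - trace(a^-1 b a^-2 b) = x^2*y*z - x*y^2 - x*z^2 + x

x^2*y*z - x*y^2 - x*z^2 + x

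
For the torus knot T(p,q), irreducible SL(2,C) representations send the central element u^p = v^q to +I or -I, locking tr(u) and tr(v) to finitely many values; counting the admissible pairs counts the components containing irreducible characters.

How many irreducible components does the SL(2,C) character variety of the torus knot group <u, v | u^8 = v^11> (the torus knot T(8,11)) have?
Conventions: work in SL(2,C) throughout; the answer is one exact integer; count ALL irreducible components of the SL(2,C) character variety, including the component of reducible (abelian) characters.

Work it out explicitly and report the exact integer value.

36

For T(8,11): irreducibility forces the central element u^8 = v^11 to one of +I, -I.
On an irreducible component, tr(u) is locked at 2*cos(pi*alpha/8) for some alpha in 1..7, and tr(v) at 2*cos(pi*beta/11) for some beta in 1..10.
The two central values (-1)^alpha I and (-1)^beta I must be the same matrix, so alpha and beta share a parity.
Counting: 4 odd alphas x 5 odd betas + 3 even alphas x 5 even betas = 20 + 15 = 35.
That is 35 components of irreducible characters, and with the reducible (abelian) component the total is 36.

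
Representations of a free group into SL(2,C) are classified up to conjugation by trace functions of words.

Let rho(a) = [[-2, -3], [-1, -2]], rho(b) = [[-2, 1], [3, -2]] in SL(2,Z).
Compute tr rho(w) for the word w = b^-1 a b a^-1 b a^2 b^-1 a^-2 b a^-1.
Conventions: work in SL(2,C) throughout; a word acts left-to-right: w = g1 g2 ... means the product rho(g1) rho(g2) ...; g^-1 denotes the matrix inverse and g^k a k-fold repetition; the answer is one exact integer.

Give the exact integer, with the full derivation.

1202322

rho(b^-1) = [[-2, -1], [-3, -2]]
... * rho(a) = [[-2, -3], [-1, -2]]  ->  [[5, 8], [8, 13]]
... * rho(b) = [[-2, 1], [3, -2]]  ->  [[14, -11], [23, -18]]
... * rho(a^-1) = [[-2, 3], [1, -2]]  ->  [[-39, 64], [-64, 105]]
... * rho(b) = [[-2, 1], [3, -2]]  ->  [[270, -167], [443, -274]]
... * rho(a) = [[-2, -3], [-1, -2]]  ->  [[-373, -476], [-612, -781]]
... * rho(a) = [[-2, -3], [-1, -2]]  ->  [[1222, 2071], [2005, 3398]]
... * rho(b^-1) = [[-2, -1], [-3, -2]]  ->  [[-8657, -5364], [-14204, -8801]]
... * rho(a^-1) = [[-2, 3], [1, -2]]  ->  [[11950, -15243], [19607, -25010]]
... * rho(a^-1) = [[-2, 3], [1, -2]]  ->  [[-39143, 66336], [-64224, 108841]]
... * rho(b) = [[-2, 1], [3, -2]]  ->  [[277294, -171815], [454971, -281906]]
... * rho(a^-1) = [[-2, 3], [1, -2]]  ->  [[-726403, 1175512], [-1191848, 1928725]]
tr = -726403 + 1928725 = 1202322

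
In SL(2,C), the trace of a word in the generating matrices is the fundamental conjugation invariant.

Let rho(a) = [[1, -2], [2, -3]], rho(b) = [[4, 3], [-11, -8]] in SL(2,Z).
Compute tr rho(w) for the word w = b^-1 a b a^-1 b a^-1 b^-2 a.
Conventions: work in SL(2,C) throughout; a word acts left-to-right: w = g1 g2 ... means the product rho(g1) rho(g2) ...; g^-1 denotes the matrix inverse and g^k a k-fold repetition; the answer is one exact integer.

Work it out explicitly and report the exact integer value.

-24920068

rho(b^-1) = [[-8, -3], [11, 4]]
... * rho(a) = [[1, -2], [2, -3]]  ->  [[-14, 25], [19, -34]]
... * rho(b) = [[4, 3], [-11, -8]]  ->  [[-331, -242], [450, 329]]
... * rho(a^-1) = [[-3, 2], [-2, 1]]  ->  [[1477, -904], [-2008, 1229]]
... * rho(b) = [[4, 3], [-11, -8]]  ->  [[15852, 11663], [-21551, -15856]]
... * rho(a^-1) = [[-3, 2], [-2, 1]]  ->  [[-70882, 43367], [96365, -58958]]
... * rho(b^-1) = [[-8, -3], [11, 4]]  ->  [[1044093, 386114], [-1419458, -524927]]
... * rho(b^-1) = [[-8, -3], [11, 4]]  ->  [[-4105490, -1587823], [5581467, 2158666]]
... * rho(a) = [[1, -2], [2, -3]]  ->  [[-7281136, 12974449], [9898799, -17638932]]
tr = -7281136 + -17638932 = -24920068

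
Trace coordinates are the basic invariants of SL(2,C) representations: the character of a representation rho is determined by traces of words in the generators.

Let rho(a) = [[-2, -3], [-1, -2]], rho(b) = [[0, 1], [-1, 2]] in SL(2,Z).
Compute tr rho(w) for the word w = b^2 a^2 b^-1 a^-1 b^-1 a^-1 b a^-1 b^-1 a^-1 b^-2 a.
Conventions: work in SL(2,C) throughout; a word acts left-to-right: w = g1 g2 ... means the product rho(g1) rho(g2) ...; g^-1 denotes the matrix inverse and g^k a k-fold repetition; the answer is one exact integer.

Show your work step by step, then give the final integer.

rho(b) = [[0, 1], [-1, 2]]
... * rho(b) = [[0, 1], [-1, 2]]  ->  [[-1, 2], [-2, 3]]
... * rho(a) = [[-2, -3], [-1, -2]]  ->  [[0, -1], [1, 0]]
... * rho(a) = [[-2, -3], [-1, -2]]  ->  [[1, 2], [-2, -3]]
... * rho(b^-1) = [[2, -1], [1, 0]]  ->  [[4, -1], [-7, 2]]
... * rho(a^-1) = [[-2, 3], [1, -2]]  ->  [[-9, 14], [16, -25]]
... * rho(b^-1) = [[2, -1], [1, 0]]  ->  [[-4, 9], [7, -16]]
... * rho(a^-1) = [[-2, 3], [1, -2]]  ->  [[17, -30], [-30, 53]]
... * rho(b) = [[0, 1], [-1, 2]]  ->  [[30, -43], [-53, 76]]
... * rho(a^-1) = [[-2, 3], [1, -2]]  ->  [[-103, 176], [182, -311]]
... * rho(b^-1) = [[2, -1], [1, 0]]  ->  [[-30, 103], [53, -182]]
... * rho(a^-1) = [[-2, 3], [1, -2]]  ->  [[163, -296], [-288, 523]]
... * rho(b^-1) = [[2, -1], [1, 0]]  ->  [[30, -163], [-53, 288]]
... * rho(b^-1) = [[2, -1], [1, 0]]  ->  [[-103, -30], [182, 53]]
... * rho(a) = [[-2, -3], [-1, -2]]  ->  [[236, 369], [-417, -652]]
tr = 236 + -652 = -416

-416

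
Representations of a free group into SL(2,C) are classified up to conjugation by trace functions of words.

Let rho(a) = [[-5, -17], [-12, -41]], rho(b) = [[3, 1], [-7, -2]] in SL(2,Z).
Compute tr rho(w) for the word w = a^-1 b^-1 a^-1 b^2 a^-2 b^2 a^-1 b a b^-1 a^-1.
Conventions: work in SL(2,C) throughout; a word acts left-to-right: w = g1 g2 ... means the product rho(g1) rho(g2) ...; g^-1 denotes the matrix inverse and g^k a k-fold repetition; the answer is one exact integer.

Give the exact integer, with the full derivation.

450375169911106

rho(a^-1) = [[-41, 17], [12, -5]]
... * rho(b^-1) = [[-2, -1], [7, 3]]  ->  [[201, 92], [-59, -27]]
... * rho(a^-1) = [[-41, 17], [12, -5]]  ->  [[-7137, 2957], [2095, -868]]
... * rho(b) = [[3, 1], [-7, -2]]  ->  [[-42110, -13051], [12361, 3831]]
... * rho(b) = [[3, 1], [-7, -2]]  ->  [[-34973, -16008], [10266, 4699]]
... * rho(a^-1) = [[-41, 17], [12, -5]]  ->  [[1241797, -514501], [-364518, 151027]]
... * rho(a^-1) = [[-41, 17], [12, -5]]  ->  [[-57087689, 23683054], [16757562, -6951941]]
... * rho(b) = [[3, 1], [-7, -2]]  ->  [[-337044445, -104453797], [98936273, 30661444]]
... * rho(b) = [[3, 1], [-7, -2]]  ->  [[-279956756, -128136851], [82178711, 37613385]]
... * rho(a^-1) = [[-41, 17], [12, -5]]  ->  [[9940584784, -4118580597], [-2917966531, 1208971162]]
... * rho(b) = [[3, 1], [-7, -2]]  ->  [[58651818531, 18177745978], [-17216697727, -5335908855]]
... * rho(a) = [[-5, -17], [-12, -41]]  ->  [[-511392044391, -1742368500125], [150114394895, 511456124414]]
... * rho(b^-1) = [[-2, -1], [7, 3]]  ->  [[-11173795412093, -4715713455984], [3279964081108, 1384253978347]]
... * rho(a^-1) = [[-41, 17], [12, -5]]  ->  [[401537050424005, -166375954725661], [-117867479585264, 48838119487101]]
tr = 401537050424005 + 48838119487101 = 450375169911106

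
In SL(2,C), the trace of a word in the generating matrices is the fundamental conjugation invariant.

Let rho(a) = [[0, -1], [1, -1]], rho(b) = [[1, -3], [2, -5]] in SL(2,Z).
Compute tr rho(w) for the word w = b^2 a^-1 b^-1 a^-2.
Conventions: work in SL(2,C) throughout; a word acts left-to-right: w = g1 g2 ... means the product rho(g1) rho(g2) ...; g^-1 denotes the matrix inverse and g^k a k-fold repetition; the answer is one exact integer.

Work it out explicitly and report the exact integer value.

rho(b) = [[1, -3], [2, -5]]
... * rho(b) = [[1, -3], [2, -5]]  ->  [[-5, 12], [-8, 19]]
... * rho(a^-1) = [[-1, 1], [-1, 0]]  ->  [[-7, -5], [-11, -8]]
... * rho(b^-1) = [[-5, 3], [-2, 1]]  ->  [[45, -26], [71, -41]]
... * rho(a^-1) = [[-1, 1], [-1, 0]]  ->  [[-19, 45], [-30, 71]]
... * rho(a^-1) = [[-1, 1], [-1, 0]]  ->  [[-26, -19], [-41, -30]]
tr = -26 + -30 = -56

-56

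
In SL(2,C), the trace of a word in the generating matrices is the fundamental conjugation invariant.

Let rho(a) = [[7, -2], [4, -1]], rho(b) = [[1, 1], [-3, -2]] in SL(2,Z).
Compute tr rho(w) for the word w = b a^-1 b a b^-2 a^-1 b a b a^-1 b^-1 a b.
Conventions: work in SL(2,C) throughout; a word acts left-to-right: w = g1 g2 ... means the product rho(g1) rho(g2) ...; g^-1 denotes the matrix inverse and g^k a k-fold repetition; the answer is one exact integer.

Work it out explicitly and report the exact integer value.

rho(b) = [[1, 1], [-3, -2]]
... * rho(a^-1) = [[-1, 2], [-4, 7]]  ->  [[-5, 9], [11, -20]]
... * rho(b) = [[1, 1], [-3, -2]]  ->  [[-32, -23], [71, 51]]
... * rho(a) = [[7, -2], [4, -1]]  ->  [[-316, 87], [701, -193]]
... * rho(b^-1) = [[-2, -1], [3, 1]]  ->  [[893, 403], [-1981, -894]]
... * rho(b^-1) = [[-2, -1], [3, 1]]  ->  [[-577, -490], [1280, 1087]]
... * rho(a^-1) = [[-1, 2], [-4, 7]]  ->  [[2537, -4584], [-5628, 10169]]
... * rho(b) = [[1, 1], [-3, -2]]  ->  [[16289, 11705], [-36135, -25966]]
... * rho(a) = [[7, -2], [4, -1]]  ->  [[160843, -44283], [-356809, 98236]]
... * rho(b) = [[1, 1], [-3, -2]]  ->  [[293692, 249409], [-651517, -553281]]
... * rho(a^-1) = [[-1, 2], [-4, 7]]  ->  [[-1291328, 2333247], [2864641, -5176001]]
... * rho(b^-1) = [[-2, -1], [3, 1]]  ->  [[9582397, 3624575], [-21257285, -8040642]]
... * rho(a) = [[7, -2], [4, -1]]  ->  [[81575079, -22789369], [-180963563, 50555212]]
... * rho(b) = [[1, 1], [-3, -2]]  ->  [[149943186, 127153817], [-332629199, -282073987]]
tr = 149943186 + -282073987 = -132130801

-132130801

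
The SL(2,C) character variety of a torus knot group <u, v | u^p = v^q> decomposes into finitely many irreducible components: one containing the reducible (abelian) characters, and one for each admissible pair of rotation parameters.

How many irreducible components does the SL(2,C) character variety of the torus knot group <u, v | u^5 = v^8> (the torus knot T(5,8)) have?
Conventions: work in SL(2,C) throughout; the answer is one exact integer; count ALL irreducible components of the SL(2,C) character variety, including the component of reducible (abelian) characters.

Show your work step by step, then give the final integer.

Gamma = < u, v | u^5 = v^8 > (torus knot T(5,8)); the central element u^5 = v^8 acts as +I or -I in any irreducible SL(2,C) representation.
On an irreducible component, tr(u) is locked at 2*cos(pi*alpha/5) for some alpha in 1..4, and tr(v) at 2*cos(pi*beta/8) for some beta in 1..7.
Consistency of u^5 = (-1)^alpha I with v^8 = (-1)^beta I forces alpha = beta (mod 2).
Enumerate parity-matched pairs: 2*4 odd-odd plus 2*3 even-even gives 14.
Total: 14 irreducible-character components + 1 reducible (abelian) component = 15.

15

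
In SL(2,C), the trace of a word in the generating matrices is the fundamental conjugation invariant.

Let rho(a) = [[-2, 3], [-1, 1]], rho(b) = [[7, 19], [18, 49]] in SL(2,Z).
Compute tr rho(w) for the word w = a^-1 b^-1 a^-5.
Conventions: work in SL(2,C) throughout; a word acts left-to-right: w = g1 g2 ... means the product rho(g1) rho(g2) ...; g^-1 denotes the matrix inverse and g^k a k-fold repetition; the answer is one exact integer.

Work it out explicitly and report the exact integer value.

rho(a^-1) = [[1, -3], [1, -2]]
... * rho(b^-1) = [[49, -19], [-18, 7]]  ->  [[103, -40], [85, -33]]
... * rho(a^-1) = [[1, -3], [1, -2]]  ->  [[63, -229], [52, -189]]
... * rho(a^-1) = [[1, -3], [1, -2]]  ->  [[-166, 269], [-137, 222]]
... * rho(a^-1) = [[1, -3], [1, -2]]  ->  [[103, -40], [85, -33]]
... * rho(a^-1) = [[1, -3], [1, -2]]  ->  [[63, -229], [52, -189]]
... * rho(a^-1) = [[1, -3], [1, -2]]  ->  [[-166, 269], [-137, 222]]
tr = -166 + 222 = 56

56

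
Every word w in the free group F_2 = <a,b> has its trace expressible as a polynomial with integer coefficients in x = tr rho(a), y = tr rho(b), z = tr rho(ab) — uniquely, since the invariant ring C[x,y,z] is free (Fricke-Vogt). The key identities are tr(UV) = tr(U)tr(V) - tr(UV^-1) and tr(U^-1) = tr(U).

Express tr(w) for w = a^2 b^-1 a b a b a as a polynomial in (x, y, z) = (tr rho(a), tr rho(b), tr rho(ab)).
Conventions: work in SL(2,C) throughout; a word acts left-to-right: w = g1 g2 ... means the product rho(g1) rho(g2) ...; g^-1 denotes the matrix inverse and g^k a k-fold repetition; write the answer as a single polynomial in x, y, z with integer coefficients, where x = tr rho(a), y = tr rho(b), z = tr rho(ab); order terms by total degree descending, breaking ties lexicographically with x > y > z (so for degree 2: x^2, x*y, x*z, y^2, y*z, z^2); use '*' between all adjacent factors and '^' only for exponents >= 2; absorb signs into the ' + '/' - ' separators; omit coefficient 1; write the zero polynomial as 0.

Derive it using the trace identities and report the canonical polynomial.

x^3*y*z^2 - x^2*y^2*z - x^2*z^3 - x^3*y - x*y*z^2 + 2*x^2*z + y^2*z + z^3 + 2*x*y - 3*z

tr(b a b a) = tr(a b) * tr(a b) - tr(1)  (split on a) = z^2 - 2
tr(b a b) = tr(b) * tr(a b) - tr(a)  (reduce the b square) = y*z - x
tr(a b a b a) = tr(a) * tr(b a b a) - tr(b a b)  (reduce the a square) = x*z^2 - y*z - x
tr(b a b a^3) = tr(a) * tr(a b a b a) - tr(a b a b)  (reduce the a square) = x^2*z^2 - x*y*z - x^2 - z^2 + 2
tr(a b a b a^3) = tr(a) * tr(b a b a^3) - tr(b a b a^2)  (reduce the a square) = x^3*z^2 - x^2*y*z - x^3 - 2*x*z^2 + y*z + 3*x
tr(b a b a b a) = tr(a b a b) * tr(a b) - tr(b a)  (split on a) = z^3 - 3*z
tr(a b a) = tr(a) * tr(b a) - tr(b)  (reduce the a square) = x*z - y
tr(b a b a b) = tr(b) * tr(a b a b) - tr(a b a)  (reduce the b square) = y*z^2 - x*z - y
tr(a b a b a b a) = tr(a) * tr(b a b a b a) - tr(b a b a b)  (reduce the a square) = x*z^3 - y*z^2 - 2*x*z + y
tr(a b a b a^3 b) = tr(a) * tr(a b a b a b a) - tr(a b a b a b)  (reduce the a square) = x^2*z^3 - x*y*z^2 - 2*x^2*z - z^3 + x*y + 3*z
tr(a^2 b^-1 a b a b a) = tr(a b a b a^3) * tr(b) - tr(a b a b a^3 b)  (eliminate b^-1) = x^3*y*z^2 - x^2*y^2*z - x^2*z^3 - x^3*y - x*y*z^2 + 2*x^2*z + y^2*z + z^3 + 2*x*y - 3*z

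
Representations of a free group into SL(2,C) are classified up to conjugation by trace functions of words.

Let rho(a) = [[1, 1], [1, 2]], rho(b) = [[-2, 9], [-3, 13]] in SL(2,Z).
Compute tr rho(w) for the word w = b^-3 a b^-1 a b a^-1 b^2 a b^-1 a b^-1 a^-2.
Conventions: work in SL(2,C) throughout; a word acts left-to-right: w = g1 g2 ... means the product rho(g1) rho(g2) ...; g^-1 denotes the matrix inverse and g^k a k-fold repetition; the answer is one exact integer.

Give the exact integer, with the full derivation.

-92474565

rho(b^-1) = [[13, -9], [3, -2]]
... * rho(b^-1) = [[13, -9], [3, -2]]  ->  [[142, -99], [33, -23]]
... * rho(b^-1) = [[13, -9], [3, -2]]  ->  [[1549, -1080], [360, -251]]
... * rho(a) = [[1, 1], [1, 2]]  ->  [[469, -611], [109, -142]]
... * rho(b^-1) = [[13, -9], [3, -2]]  ->  [[4264, -2999], [991, -697]]
... * rho(a) = [[1, 1], [1, 2]]  ->  [[1265, -1734], [294, -403]]
... * rho(b) = [[-2, 9], [-3, 13]]  ->  [[2672, -11157], [621, -2593]]
... * rho(a^-1) = [[2, -1], [-1, 1]]  ->  [[16501, -13829], [3835, -3214]]
... * rho(b) = [[-2, 9], [-3, 13]]  ->  [[8485, -31268], [1972, -7267]]
... * rho(b) = [[-2, 9], [-3, 13]]  ->  [[76834, -330119], [17857, -76723]]
... * rho(a) = [[1, 1], [1, 2]]  ->  [[-253285, -583404], [-58866, -135589]]
... * rho(b^-1) = [[13, -9], [3, -2]]  ->  [[-5042917, 3446373], [-1172025, 800972]]
... * rho(a) = [[1, 1], [1, 2]]  ->  [[-1596544, 1849829], [-371053, 429919]]
... * rho(b^-1) = [[13, -9], [3, -2]]  ->  [[-15205585, 10669238], [-3533932, 2479639]]
... * rho(a^-1) = [[2, -1], [-1, 1]]  ->  [[-41080408, 25874823], [-9547503, 6013571]]
... * rho(a^-1) = [[2, -1], [-1, 1]]  ->  [[-108035639, 66955231], [-25108577, 15561074]]
tr = -108035639 + 15561074 = -92474565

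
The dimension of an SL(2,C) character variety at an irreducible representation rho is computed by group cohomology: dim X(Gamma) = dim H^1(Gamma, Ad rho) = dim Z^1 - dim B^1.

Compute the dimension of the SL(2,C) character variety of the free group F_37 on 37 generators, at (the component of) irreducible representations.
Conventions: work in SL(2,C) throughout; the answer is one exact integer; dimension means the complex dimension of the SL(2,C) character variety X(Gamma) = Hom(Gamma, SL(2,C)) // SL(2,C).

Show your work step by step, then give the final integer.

108

Gamma = F_37 has 37 generators and no relators.
So Z^1 = (sl_2)^37 in full: dim Z^1 = 111.
dim B^1 = 3: the coboundary map is injective because an irreducible image has centralizer 0 in sl_2.
dim X = dim H^1 = dim Z^1 - dim B^1 = 111 - 3 = 108.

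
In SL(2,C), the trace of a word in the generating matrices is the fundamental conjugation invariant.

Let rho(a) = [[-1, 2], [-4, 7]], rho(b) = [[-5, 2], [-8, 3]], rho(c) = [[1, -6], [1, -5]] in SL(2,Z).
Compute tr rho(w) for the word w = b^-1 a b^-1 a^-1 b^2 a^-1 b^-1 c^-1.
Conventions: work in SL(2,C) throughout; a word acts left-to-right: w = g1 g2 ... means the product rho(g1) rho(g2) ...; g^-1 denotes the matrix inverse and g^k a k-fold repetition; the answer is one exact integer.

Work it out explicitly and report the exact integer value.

rho(b^-1) = [[3, -2], [8, -5]]
... * rho(a) = [[-1, 2], [-4, 7]]  ->  [[5, -8], [12, -19]]
... * rho(b^-1) = [[3, -2], [8, -5]]  ->  [[-49, 30], [-116, 71]]
... * rho(a^-1) = [[7, -2], [4, -1]]  ->  [[-223, 68], [-528, 161]]
... * rho(b) = [[-5, 2], [-8, 3]]  ->  [[571, -242], [1352, -573]]
... * rho(b) = [[-5, 2], [-8, 3]]  ->  [[-919, 416], [-2176, 985]]
... * rho(a^-1) = [[7, -2], [4, -1]]  ->  [[-4769, 1422], [-11292, 3367]]
... * rho(b^-1) = [[3, -2], [8, -5]]  ->  [[-2931, 2428], [-6940, 5749]]
... * rho(c^-1) = [[-5, 6], [-1, 1]]  ->  [[12227, -15158], [28951, -35891]]
tr = 12227 + -35891 = -23664

-23664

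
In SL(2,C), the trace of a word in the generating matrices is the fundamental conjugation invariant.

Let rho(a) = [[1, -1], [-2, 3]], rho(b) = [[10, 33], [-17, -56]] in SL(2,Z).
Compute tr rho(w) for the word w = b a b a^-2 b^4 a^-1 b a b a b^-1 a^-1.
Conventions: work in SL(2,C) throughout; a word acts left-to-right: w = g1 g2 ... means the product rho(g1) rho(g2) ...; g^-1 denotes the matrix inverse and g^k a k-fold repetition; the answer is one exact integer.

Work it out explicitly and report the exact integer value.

rho(b) = [[10, 33], [-17, -56]]
... * rho(a) = [[1, -1], [-2, 3]]  ->  [[-56, 89], [95, -151]]
... * rho(b) = [[10, 33], [-17, -56]]  ->  [[-2073, -6832], [3517, 11591]]
... * rho(a^-1) = [[3, 1], [2, 1]]  ->  [[-19883, -8905], [33733, 15108]]
... * rho(a^-1) = [[3, 1], [2, 1]]  ->  [[-77459, -28788], [131415, 48841]]
... * rho(b) = [[10, 33], [-17, -56]]  ->  [[-285194, -944019], [483853, 1601599]]
... * rho(b) = [[10, 33], [-17, -56]]  ->  [[13196383, 43453662], [-22388653, -73722395]]
... * rho(b) = [[10, 33], [-17, -56]]  ->  [[-606748424, -1997924433], [1029394185, 3389628571]]
... * rho(b) = [[10, 33], [-17, -56]]  ->  [[27897231121, 91861070256], [-47329743857, -155849191871]]
... * rho(a^-1) = [[3, 1], [2, 1]]  ->  [[267413833875, 119758301377], [-453687615313, -203178935728]]
... * rho(b) = [[10, 33], [-17, -56]]  ->  [[638247215341, 2118191640763], [-1082834245754, -3593670904561]]
... * rho(a) = [[1, -1], [-2, 3]]  ->  [[-3598136066185, 5716327706948], [6104507563368, -9698178467929]]
... * rho(b) = [[10, 33], [-17, -56]]  ->  [[-133158931679966, -438852841773193], [225914109588473, 744546743795168]]
... * rho(a) = [[1, -1], [-2, 3]]  ->  [[744546751866420, -1183399593639613], [-1263179378001863, 2007726121797031]]
... * rho(b^-1) = [[-56, -33], [17, 10]]  ->  [[-61812411196392941, -36404038747987990], [104869389238653855, 61762180692031789]]
... * rho(a^-1) = [[3, 1], [2, 1]]  ->  [[-258245311085154803, -98216449944380931], [438132529100025143, 166631569930685644]]
tr = -258245311085154803 + 166631569930685644 = -91613741154469159

-91613741154469159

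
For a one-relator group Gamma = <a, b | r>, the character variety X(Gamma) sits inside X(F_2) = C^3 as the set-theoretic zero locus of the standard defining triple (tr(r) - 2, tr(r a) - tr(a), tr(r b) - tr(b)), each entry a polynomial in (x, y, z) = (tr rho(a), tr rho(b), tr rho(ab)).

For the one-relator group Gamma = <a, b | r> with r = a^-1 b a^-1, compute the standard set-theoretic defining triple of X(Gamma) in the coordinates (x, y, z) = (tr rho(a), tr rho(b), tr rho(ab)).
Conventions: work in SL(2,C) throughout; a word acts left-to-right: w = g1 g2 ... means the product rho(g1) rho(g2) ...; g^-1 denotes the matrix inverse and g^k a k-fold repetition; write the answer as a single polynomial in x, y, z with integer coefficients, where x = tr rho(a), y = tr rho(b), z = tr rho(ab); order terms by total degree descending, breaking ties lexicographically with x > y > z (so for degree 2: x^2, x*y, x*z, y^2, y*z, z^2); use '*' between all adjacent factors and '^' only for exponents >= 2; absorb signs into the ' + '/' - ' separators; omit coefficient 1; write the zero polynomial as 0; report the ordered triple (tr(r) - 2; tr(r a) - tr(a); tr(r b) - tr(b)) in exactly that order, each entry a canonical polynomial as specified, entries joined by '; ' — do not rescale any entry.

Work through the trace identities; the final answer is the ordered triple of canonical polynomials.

reduce: trace(a^-1 b) = trace(b) trace(a) - trace(b a)  (eliminate a^-1) = x*y - z
so trace(a^-1 b a^-1) = trace(a^-1 b) trace(a) - trace(a^-1 b a)  (eliminate a^-1) = x^2*y - x*z - y
so trace(b^2) = trace(b) trace(b) - trace(1)   [square of b] = y^2 - 2
trace(b^2 a) = trace(b) trace(a b) - trace(a)   [square of b] = y*z - x
trace(b a^-1 b) = trace(b^2) trace(a) - trace(b^2 a)   [inverse elimination on a] = x*y^2 - y*z - x
reduce: trace(b a b a) = trace(a b) trace(a b) - trace(1)   [split at a repeated a] = z^2 - 2
reduce: trace(b a^-1 b a) = trace(b a b) trace(a) - trace(b a b a)   [inverse elimination on a] = x*y*z - x^2 - z^2 + 2
reduce: trace(a^-1 b a^-1 b) = trace(b a^-1 b) trace(a) - trace(b a^-1 b a)   [inverse elimination on a] = x^2*y^2 - 2*x*y*z + z^2 - 2
assemble the triple (trace(r) - 2; trace(r a) - x; trace(r b) - y)

x^2*y - x*z - y - 2; x*y - x - z; x^2*y^2 - 2*x*y*z + z^2 - y - 2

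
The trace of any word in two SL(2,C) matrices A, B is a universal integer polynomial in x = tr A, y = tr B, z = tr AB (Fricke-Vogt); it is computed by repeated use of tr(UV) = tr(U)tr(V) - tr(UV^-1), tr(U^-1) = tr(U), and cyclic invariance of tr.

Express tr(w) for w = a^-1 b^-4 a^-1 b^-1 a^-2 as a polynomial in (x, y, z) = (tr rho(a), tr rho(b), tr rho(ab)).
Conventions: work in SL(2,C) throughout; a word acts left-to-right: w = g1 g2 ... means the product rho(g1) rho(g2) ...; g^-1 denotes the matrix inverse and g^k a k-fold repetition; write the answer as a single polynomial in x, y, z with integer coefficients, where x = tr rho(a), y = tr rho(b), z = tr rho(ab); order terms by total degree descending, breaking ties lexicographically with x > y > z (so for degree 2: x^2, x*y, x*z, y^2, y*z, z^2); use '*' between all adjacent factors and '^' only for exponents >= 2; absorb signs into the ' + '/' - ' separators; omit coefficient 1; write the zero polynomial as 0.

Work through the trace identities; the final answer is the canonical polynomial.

x^2*y^3*z^2 - x^3*y^2*z - x*y^4*z - 2*x^2*y*z^2 - y^3*z^2 + x^3*z + 4*x*y^2*z + x^2*y + y^3 + 2*y*z^2 - 2*x*z - 3*y

tr(a^-1) = tr(a) = x
tr(a^-1 b) = tr(b) tr(a) - tr(b a)   [inverse elimination on a] = x*y - z
tr(b^-1 a^-1) = tr(a^-1) tr(b) - tr(a^-1 b)   [inverse elimination on b] = z
tr(b^-1 a^-2) = tr(b^-1 a^-1) tr(a) - tr(b^-1)   [inverse elimination on a] = x*z - y
and tr(a^-3 b^-1) = tr(b^-1 a^-2) tr(a) - tr(b^-1 a^-1)   [inverse elimination on a] = x^2*z - x*y - z
tr(a^-2) = tr(a^-1) tr(a) - tr(1)   [inverse elimination on a] = x^2 - 2
tr(a^-3) = tr(a^-2) tr(a) - tr(a^-1)   [inverse elimination on a] = x^3 - 3*x
tr(b^-2 a^-3) = tr(a^-3 b^-1) tr(b) - tr(a^-3)   [inverse elimination on b] = x^2*y*z - x^3 - x*y^2 - y*z + 3*x
tr(b^-3 a^-3) = tr(b^-2 a^-3) tr(b) - tr(b^-2 a^-3 b)   [inverse elimination on b] = x^2*y^2*z - x^3*y - x*y^3 - x^2*z - y^2*z + 4*x*y + z
tr(a^-3 b^-4) = tr(b^-3 a^-3) tr(b) - tr(b^-3 a^-3 b)   [inverse elimination on b] = x^2*y^3*z - x^3*y^2 - x*y^4 - 2*x^2*y*z - y^3*z + x^3 + 5*x*y^2 + 2*y*z - 3*x
tr(b^-2 a^-1) = tr(b^-1 a^-1) tr(b) - tr(b^-1 a^-1 b)   [inverse elimination on b] = y*z - x
and tr(a^-1 b^-3) = tr(b^-2 a^-1) tr(b) - tr(b^-2 a^-1 b)   [inverse elimination on b] = y^2*z - x*y - z
tr(b^-2) = tr(b^-1) tr(b) - tr(1)   [inverse elimination on b] = y^2 - 2
and tr(b^-3) = tr(b^-2) tr(b) - tr(b^-1)   [inverse elimination on b] = y^3 - 3*y
tr(a^-2 b^-3) = tr(a^-1 b^-3) tr(a) - tr(a^-1 b^-3 a)   [inverse elimination on a] = x*y^2*z - x^2*y - y^3 - x*z + 3*y
tr(a^-2 b^-2) = tr(a^-2 b^-1) tr(b) - tr(a^-2)   [inverse elimination on b] = x*y*z - x^2 - y^2 + 2
and tr(a^-2 b^-4) = tr(a^-2 b^-3) tr(b) - tr(a^-2 b^-2)   [inverse elimination on b] = x*y^3*z - x^2*y^2 - y^4 - 2*x*y*z + x^2 + 4*y^2 - 2
next, tr(a^-3 b^-4 a^-1) = tr(a^-3 b^-4) tr(a) - tr(a^-3 b^-4 a)   [inverse elimination on a] = x^3*y^3*z - x^4*y^2 - x^2*y^4 - 2*x^3*y*z - 2*x*y^3*z + x^4 + 6*x^2*y^2 + y^4 + 4*x*y*z - 4*x^2 - 4*y^2 + 2
and tr(b a b a) = tr(b a) tr(b a) - tr(1)   [split at a repeated b] = z^2 - 2
next, tr(a^-1 b a b) = tr(b a b) tr(a) - tr(b a b a)   [inverse elimination on a] = x*y*z - x^2 - z^2 + 2
tr(a^-1 b a b^-1) = tr(a^-1 b a) tr(b) - tr(a^-1 b a b)   [inverse elimination on b] = -x*y*z + x^2 + y^2 + z^2 - 2
tr(b^-2 a^-1 b a) = tr(a^-1 b a b^-1) tr(b) - tr(a^-1 b a)   [inverse elimination on b] = -x*y^2*z + x^2*y + y^3 + y*z^2 - 3*y
next, tr(b^-3 a^-1 b a) = tr(b^-2 a^-1 b a) tr(b) - tr(b^-2 a^-1 b a b)   [inverse elimination on b] = -x*y^3*z + x^2*y^2 + y^4 + y^2*z^2 + x*y*z - x^2 - 4*y^2 - z^2 + 2
next, tr(b^-3 a^-1 b a^-1) = tr(b^-3 a^-1 b) tr(a) - tr(b^-3 a^-1 b a)   [inverse elimination on a] = x*y^3*z - x^2*y^2 - y^4 - y^2*z^2 + 4*y^2 + z^2 - 2
next, tr(b^-3 a^-1 b a^-2) = tr(b^-3 a^-1 b a^-1) tr(a) - tr(b^-3 a^-1 b)   [inverse elimination on a] = x^2*y^3*z - x^3*y^2 - x*y^4 - x*y^2*z^2 + 4*x*y^2 + x*z^2 - y*z - x
tr(b^-3 a^-1 b a^-3) = tr(b^-3 a^-1 b a^-2) tr(a) - tr(b^-3 a^-1 b a^-1)   [inverse elimination on a] = x^3*y^3*z - x^4*y^2 - x^2*y^4 - x^2*y^2*z^2 - x*y^3*z + 5*x^2*y^2 + x^2*z^2 + y^4 + y^2*z^2 - x*y*z - x^2 - 4*y^2 - z^2 + 2
tr(a^-1 b a^-1) = tr(b a^-1) tr(a) - tr(b)   [inverse elimination on a] = x^2*y - x*z - y
tr(b a^-1 b) = tr(b^2) tr(a) - tr(b^2 a)   [inverse elimination on a] = x*y^2 - y*z - x
tr(a^-1 b a^-1 b) = tr(b a^-1 b) tr(a) - tr(b a^-1 b a)   [inverse elimination on a] = x^2*y^2 - 2*x*y*z + z^2 - 2
tr(b^-1 a^-1 b a^-1) = tr(a^-1 b a^-1) tr(b) - tr(a^-1 b a^-1 b)   [inverse elimination on b] = x*y*z - y^2 - z^2 + 2
next, tr(b^-1 a^-1 b a^-2) = tr(b^-1 a^-1 b a^-1) tr(a) - tr(b^-1 a^-1 b)   [inverse elimination on a] = x^2*y*z - x*y^2 - x*z^2 + x
tr(b^-1 a^-1 b a^-3) = tr(b^-1 a^-1 b a^-2) tr(a) - tr(b^-1 a^-1 b a^-1)   [inverse elimination on a] = x^3*y*z - x^2*y^2 - x^2*z^2 - x*y*z + x^2 + y^2 + z^2 - 2
and tr(a^-1 b a^-2) = tr(a^-1 b a^-1) tr(a) - tr(a^-1 b)   [inverse elimination on a] = x^3*y - x^2*z - 2*x*y + z
tr(a^-1 b a^-3) = tr(a^-1 b a^-2) tr(a) - tr(a^-1 b a^-1)   [inverse elimination on a] = x^4*y - x^3*z - 3*x^2*y + 2*x*z + y
tr(b^-2 a^-1 b a^-3) = tr(b^-1 a^-1 b a^-3) tr(b) - tr(b^-1 a^-1 b a^-3 b)   [inverse elimination on b] = x^3*y^2*z - x^4*y - x^2*y^3 - x^2*y*z^2 + x^3*z - x*y^2*z + 4*x^2*y + y^3 + y*z^2 - 2*x*z - 3*y
tr(a^-3 b^-4 a^-1 b) = tr(b^-3 a^-1 b a^-3) tr(b) - tr(b^-3 a^-1 b a^-3 b)   [inverse elimination on b] = x^3*y^4*z - x^4*y^3 - x^2*y^5 - x^2*y^3*z^2 - x^3*y^2*z - x*y^4*z + x^4*y + 6*x^2*y^3 + 2*x^2*y*z^2 + y^5 + y^3*z^2 - x^3*z - 5*x^2*y - 5*y^3 - 2*y*z^2 + 2*x*z + 5*y
tr(a^-1 b^-4 a^-1 b^-1 a^-2) = tr(a^-3 b^-4 a^-1) tr(b) - tr(a^-3 b^-4 a^-1 b)   [inverse elimination on b] = x^2*y^3*z^2 - x^3*y^2*z - x*y^4*z - 2*x^2*y*z^2 - y^3*z^2 + x^3*z + 4*x*y^2*z + x^2*y + y^3 + 2*y*z^2 - 2*x*z - 3*y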